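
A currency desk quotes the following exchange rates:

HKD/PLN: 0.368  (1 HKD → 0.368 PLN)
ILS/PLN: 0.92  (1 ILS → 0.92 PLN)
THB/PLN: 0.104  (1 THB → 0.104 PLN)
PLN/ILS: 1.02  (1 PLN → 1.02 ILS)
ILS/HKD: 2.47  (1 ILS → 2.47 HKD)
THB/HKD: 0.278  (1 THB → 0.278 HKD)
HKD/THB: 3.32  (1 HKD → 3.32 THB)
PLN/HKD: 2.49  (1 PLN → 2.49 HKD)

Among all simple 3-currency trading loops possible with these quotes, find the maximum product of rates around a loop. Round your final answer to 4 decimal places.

0.9271

PLN→ILS→HKD→PLN: 1.02 × 2.47 × 0.368 = 0.92714
PLN→HKD→THB→PLN: 2.49 × 3.32 × 0.104 = 0.85975
Maximum is PLN→ILS→HKD→PLN at 0.9271; no arbitrage — every cycle loses value.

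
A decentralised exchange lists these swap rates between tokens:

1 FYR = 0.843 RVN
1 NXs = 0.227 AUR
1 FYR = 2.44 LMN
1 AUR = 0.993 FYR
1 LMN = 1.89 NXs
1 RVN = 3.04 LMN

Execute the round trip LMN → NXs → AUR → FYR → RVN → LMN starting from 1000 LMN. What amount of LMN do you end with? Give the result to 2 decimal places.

1000 LMN × 1.89 = 1890 NXs
1890 NXs × 0.227 = 429.03 AUR
429.03 AUR × 0.993 = 426.02679 FYR
426.02679 FYR × 0.843 = 359.14058397 RVN
359.14058397 RVN × 3.04 = 1091.7873752688 LMN

1091.79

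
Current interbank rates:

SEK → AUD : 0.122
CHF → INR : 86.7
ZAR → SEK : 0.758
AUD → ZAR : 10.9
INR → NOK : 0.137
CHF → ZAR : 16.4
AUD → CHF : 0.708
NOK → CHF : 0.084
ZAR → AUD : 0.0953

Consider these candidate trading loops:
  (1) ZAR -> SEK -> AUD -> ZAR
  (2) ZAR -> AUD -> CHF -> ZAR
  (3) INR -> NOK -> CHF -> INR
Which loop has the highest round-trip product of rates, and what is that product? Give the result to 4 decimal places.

1.1065

(1) 0.758 × 0.122 × 10.9 = 1.00799
(2) 0.0953 × 0.708 × 16.4 = 1.10655
(3) 0.137 × 0.084 × 86.7 = 0.99774
Highest is cycle (2) at 1.1065 (>1, arbitrage).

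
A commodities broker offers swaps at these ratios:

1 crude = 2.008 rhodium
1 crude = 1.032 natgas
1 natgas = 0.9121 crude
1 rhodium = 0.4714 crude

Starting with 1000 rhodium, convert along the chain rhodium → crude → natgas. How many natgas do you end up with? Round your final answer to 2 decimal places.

486.48

1000 rhodium × 0.4714 = 471.4 crude
471.4 crude × 1.032 = 486.4848 natgas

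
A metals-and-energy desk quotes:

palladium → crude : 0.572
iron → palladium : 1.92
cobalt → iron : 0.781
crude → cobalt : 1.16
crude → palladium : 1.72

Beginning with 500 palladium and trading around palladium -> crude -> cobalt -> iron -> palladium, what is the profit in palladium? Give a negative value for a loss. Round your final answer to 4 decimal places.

-2.5192

500 palladium × 0.572 = 286 crude
286 crude × 1.16 = 331.76 cobalt
331.76 cobalt × 0.781 = 259.10456 iron
259.10456 iron × 1.92 = 497.4807552 palladium
Net change: 497.4807552 − 500 = -2.5192448 palladium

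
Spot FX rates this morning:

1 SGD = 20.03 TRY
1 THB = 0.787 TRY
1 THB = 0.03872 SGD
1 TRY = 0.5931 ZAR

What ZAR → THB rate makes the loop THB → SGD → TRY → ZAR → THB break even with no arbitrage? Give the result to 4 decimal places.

Known legs of the cycle: 0.03872 × 20.03 × 0.5931 = 0.45998558496
For no arbitrage the full-cycle product must be 1, so the missing rate is 1 / 0.45998558496 ≈ 2.173981.

2.1740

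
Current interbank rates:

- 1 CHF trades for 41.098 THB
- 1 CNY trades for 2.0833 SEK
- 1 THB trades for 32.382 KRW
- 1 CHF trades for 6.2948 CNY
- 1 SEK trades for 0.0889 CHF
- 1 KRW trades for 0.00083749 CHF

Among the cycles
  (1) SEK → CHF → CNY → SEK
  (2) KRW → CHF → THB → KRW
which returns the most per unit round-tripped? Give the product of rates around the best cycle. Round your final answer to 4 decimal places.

(1) 0.0889 × 6.2948 × 2.0833 = 1.16583
(2) 0.00083749 × 41.098 × 32.382 = 1.11456
Highest is cycle (1) at 1.1658 (>1, arbitrage).

1.1658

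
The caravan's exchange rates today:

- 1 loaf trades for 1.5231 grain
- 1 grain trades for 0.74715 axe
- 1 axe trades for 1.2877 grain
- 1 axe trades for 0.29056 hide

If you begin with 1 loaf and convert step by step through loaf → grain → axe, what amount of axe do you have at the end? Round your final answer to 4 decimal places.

1 loaf × 1.5231 = 1.5231 grain
1.5231 grain × 0.74715 = 1.137984165 axe

1.1380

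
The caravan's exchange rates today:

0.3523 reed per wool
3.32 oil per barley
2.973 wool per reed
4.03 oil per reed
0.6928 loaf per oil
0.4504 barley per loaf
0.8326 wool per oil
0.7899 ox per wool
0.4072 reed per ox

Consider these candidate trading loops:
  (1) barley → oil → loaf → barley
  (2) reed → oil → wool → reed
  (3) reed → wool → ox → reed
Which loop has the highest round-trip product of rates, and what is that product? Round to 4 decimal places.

(1) 3.32 × 0.6928 × 0.4504 = 1.03596
(2) 4.03 × 0.8326 × 0.3523 = 1.18210
(3) 2.973 × 0.7899 × 0.4072 = 0.95626
Highest is cycle (2) at 1.1821 (>1, arbitrage).

1.1821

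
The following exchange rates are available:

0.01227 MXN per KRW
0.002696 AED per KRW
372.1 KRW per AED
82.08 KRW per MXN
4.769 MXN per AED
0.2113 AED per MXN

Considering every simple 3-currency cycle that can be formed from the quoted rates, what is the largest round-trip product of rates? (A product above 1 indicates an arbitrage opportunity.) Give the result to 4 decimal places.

MXN→KRW→AED→MXN: 82.08 × 0.002696 × 4.769 = 1.05532
MXN→AED→KRW→MXN: 0.2113 × 372.1 × 0.01227 = 0.96473
Maximum is MXN→KRW→AED→MXN at 1.0553; arbitrage exists.

1.0553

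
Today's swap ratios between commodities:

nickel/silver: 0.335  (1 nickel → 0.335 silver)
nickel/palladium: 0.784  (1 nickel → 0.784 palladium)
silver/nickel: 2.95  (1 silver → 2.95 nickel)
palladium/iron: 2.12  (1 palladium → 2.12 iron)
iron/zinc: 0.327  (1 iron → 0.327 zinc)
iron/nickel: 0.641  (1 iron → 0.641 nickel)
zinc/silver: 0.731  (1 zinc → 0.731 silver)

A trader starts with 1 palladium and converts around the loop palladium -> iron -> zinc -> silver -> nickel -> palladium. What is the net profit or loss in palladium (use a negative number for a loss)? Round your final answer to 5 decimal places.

1 palladium × 2.12 = 2.12 iron
2.12 iron × 0.327 = 0.69324 zinc
0.69324 zinc × 0.731 = 0.50675844 silver
0.50675844 silver × 2.95 = 1.494937398 nickel
1.494937398 nickel × 0.784 = 1.172030920032 palladium
Net change: 1.172030920032 − 1 = 0.172030920032 palladium

0.17203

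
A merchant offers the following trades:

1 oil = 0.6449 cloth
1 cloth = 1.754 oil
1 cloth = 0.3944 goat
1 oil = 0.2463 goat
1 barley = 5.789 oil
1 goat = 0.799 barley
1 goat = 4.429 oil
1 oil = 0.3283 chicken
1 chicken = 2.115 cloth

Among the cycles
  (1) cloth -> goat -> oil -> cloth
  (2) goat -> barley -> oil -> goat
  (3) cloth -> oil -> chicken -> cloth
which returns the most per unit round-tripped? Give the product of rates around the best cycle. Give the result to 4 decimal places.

1.2179

(1) 0.3944 × 4.429 × 0.6449 = 1.12651
(2) 0.799 × 5.789 × 0.2463 = 1.13924
(3) 1.754 × 0.3283 × 2.115 = 1.21790
Highest is cycle (3) at 1.2179 (>1, arbitrage).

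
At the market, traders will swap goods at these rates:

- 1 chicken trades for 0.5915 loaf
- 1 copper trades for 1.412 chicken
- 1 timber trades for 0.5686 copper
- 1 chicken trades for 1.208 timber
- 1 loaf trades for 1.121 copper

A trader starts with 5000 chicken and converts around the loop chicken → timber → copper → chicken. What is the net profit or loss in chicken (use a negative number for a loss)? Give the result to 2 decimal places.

-150.71

5000 chicken × 1.208 = 6040 timber
6040 timber × 0.5686 = 3434.344 copper
3434.344 copper × 1.412 = 4849.293728 chicken
Net change: 4849.293728 − 5000 = -150.706272 chicken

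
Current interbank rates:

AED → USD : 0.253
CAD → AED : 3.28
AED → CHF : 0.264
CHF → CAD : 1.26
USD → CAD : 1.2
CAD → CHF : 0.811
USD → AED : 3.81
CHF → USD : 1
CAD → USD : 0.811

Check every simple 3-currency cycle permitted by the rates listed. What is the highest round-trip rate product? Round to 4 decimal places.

1.0911

CHF→CAD→AED→CHF: 1.26 × 3.28 × 0.264 = 1.09106
CHF→USD→AED→CHF: 1 × 3.81 × 0.264 = 1.00584
CAD→AED→USD→CAD: 3.28 × 0.253 × 1.2 = 0.99581
CHF→USD→CAD→CHF: 1 × 1.2 × 0.811 = 0.97320
Maximum is CHF→CAD→AED→CHF at 1.0911; arbitrage exists.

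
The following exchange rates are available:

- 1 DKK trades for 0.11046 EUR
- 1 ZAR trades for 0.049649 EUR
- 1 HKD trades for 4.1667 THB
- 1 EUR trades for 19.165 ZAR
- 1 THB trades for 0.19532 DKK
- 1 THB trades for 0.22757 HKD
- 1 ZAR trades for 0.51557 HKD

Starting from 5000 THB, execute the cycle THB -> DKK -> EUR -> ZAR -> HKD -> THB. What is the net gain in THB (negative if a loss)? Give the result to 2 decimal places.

5000 THB × 0.19532 = 976.6 DKK
976.6 DKK × 0.11046 = 107.875236 EUR
107.875236 EUR × 19.165 = 2067.42889794 ZAR
2067.42889794 ZAR × 0.51557 = 1065.9043169109258 HKD
1065.9043169109258 HKD × 4.1667 = 4441.30351727275453086 THB
Net change: 4441.30351727275453086 − 5000 = -558.69648272724546914 THB

-558.70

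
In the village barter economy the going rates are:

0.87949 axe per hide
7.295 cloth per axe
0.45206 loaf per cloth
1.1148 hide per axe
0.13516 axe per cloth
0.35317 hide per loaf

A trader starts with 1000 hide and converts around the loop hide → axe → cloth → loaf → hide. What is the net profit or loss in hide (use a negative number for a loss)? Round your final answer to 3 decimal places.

1000 hide × 0.87949 = 879.49 axe
879.49 axe × 7.295 = 6415.87955 cloth
6415.87955 cloth × 0.45206 = 2900.362509373 loaf
2900.362509373 loaf × 0.35317 = 1024.32102743526241 hide
Net change: 1024.32102743526241 − 1000 = 24.32102743526241 hide

24.321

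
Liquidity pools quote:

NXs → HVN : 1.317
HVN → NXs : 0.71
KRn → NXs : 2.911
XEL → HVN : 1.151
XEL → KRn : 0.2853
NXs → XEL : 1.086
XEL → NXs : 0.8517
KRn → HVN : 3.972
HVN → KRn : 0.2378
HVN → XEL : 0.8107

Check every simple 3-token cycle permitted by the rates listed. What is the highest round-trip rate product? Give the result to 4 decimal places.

0.9187

XEL→KRn→HVN→XEL: 0.2853 × 3.972 × 0.8107 = 0.91869
KRn→NXs→HVN→KRn: 2.911 × 1.317 × 0.2378 = 0.91167
XEL→NXs→HVN→XEL: 0.8517 × 1.317 × 0.8107 = 0.90935
XEL→KRn→NXs→XEL: 0.2853 × 2.911 × 1.086 = 0.90193
XEL→HVN→NXs→XEL: 1.151 × 0.71 × 1.086 = 0.88749
Maximum is XEL→KRn→HVN→XEL at 0.9187; no arbitrage — every cycle loses value.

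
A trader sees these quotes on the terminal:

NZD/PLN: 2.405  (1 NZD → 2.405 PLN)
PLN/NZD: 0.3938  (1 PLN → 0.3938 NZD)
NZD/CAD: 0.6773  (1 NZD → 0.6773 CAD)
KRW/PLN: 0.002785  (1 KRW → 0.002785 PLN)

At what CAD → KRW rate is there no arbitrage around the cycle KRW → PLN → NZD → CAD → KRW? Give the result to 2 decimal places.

1346.23

Known legs of the cycle: 0.002785 × 0.3938 × 0.6773 = 0.0007428172609
For no arbitrage the full-cycle product must be 1, so the missing rate is 1 / 0.0007428172609 ≈ 1346.2261.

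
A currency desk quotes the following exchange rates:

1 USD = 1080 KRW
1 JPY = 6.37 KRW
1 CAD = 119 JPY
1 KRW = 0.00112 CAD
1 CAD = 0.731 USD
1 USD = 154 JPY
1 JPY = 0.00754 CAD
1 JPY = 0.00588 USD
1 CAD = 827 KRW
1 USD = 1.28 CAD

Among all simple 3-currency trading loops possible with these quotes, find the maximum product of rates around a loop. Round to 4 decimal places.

0.8956

JPY→USD→CAD→JPY: 0.00588 × 1.28 × 119 = 0.89564
CAD→USD→KRW→CAD: 0.731 × 1080 × 0.00112 = 0.88422
JPY→KRW→CAD→JPY: 6.37 × 0.00112 × 119 = 0.84899
JPY→CAD→USD→JPY: 0.00754 × 0.731 × 154 = 0.84881
Maximum is JPY→USD→CAD→JPY at 0.8956; no arbitrage — every cycle loses value.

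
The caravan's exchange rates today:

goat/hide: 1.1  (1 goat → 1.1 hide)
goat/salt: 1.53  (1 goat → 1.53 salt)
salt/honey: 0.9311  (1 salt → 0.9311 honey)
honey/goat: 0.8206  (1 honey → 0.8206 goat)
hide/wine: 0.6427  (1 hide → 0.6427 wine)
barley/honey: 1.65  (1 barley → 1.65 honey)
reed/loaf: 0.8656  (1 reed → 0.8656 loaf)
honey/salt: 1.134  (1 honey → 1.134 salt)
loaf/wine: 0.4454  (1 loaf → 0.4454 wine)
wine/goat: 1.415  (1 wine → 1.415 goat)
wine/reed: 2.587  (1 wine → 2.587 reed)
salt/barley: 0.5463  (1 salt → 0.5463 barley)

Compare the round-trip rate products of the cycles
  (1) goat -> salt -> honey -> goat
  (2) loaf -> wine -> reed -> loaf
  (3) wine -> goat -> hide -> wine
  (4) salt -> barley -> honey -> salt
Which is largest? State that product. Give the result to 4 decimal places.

(1) 1.53 × 0.9311 × 0.8206 = 1.16901
(2) 0.4454 × 2.587 × 0.8656 = 0.99739
(3) 1.415 × 1.1 × 0.6427 = 1.00036
(4) 0.5463 × 1.65 × 1.134 = 1.02218
Highest is cycle (1) at 1.1690 (>1, arbitrage).

1.1690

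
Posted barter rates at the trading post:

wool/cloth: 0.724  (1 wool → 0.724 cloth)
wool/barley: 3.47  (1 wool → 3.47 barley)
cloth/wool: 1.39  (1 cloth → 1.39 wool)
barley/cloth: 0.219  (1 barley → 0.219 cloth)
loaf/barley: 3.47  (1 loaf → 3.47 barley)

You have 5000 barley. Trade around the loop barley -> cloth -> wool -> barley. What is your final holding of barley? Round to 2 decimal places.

5000 barley × 0.219 = 1095 cloth
1095 cloth × 1.39 = 1522.05 wool
1522.05 wool × 3.47 = 5281.5135 barley

5281.51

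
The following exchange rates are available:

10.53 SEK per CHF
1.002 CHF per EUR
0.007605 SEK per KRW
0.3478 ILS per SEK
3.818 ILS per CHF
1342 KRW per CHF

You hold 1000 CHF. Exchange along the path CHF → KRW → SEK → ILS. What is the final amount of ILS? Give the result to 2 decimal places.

3549.62

1000 CHF × 1342 = 1342000 KRW
1342000 KRW × 0.007605 = 10205.91 SEK
10205.91 SEK × 0.3478 = 3549.615498 ILS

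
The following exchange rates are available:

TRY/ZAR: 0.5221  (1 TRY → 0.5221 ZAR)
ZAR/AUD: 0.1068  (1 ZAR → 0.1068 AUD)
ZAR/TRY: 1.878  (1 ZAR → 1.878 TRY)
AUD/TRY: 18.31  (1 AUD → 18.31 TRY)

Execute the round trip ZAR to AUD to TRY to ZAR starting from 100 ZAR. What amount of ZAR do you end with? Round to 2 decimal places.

102.10

100 ZAR × 0.1068 = 10.68 AUD
10.68 AUD × 18.31 = 195.5508 TRY
195.5508 TRY × 0.5221 = 102.09707268 ZAR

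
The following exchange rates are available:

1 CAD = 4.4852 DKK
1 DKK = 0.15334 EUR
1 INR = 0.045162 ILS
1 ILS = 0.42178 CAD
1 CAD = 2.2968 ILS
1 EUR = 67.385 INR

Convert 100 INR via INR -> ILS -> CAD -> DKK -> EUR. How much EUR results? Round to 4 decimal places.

100 INR × 0.045162 = 4.5162 ILS
4.5162 ILS × 0.42178 = 1.904842836 CAD
1.904842836 CAD × 4.4852 = 8.5436010880272 DKK
8.5436010880272 DKK × 0.15334 = 1.310075790838090848 EUR

1.3101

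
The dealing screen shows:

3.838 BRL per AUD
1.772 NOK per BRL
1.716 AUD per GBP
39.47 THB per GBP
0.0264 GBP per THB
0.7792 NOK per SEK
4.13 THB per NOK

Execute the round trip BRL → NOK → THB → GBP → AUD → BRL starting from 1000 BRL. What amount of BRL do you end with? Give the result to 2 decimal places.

1272.45

1000 BRL × 1.772 = 1772 NOK
1772 NOK × 4.13 = 7318.36 THB
7318.36 THB × 0.0264 = 193.204704 GBP
193.204704 GBP × 1.716 = 331.539272064 AUD
331.539272064 AUD × 3.838 = 1272.447726181632 BRL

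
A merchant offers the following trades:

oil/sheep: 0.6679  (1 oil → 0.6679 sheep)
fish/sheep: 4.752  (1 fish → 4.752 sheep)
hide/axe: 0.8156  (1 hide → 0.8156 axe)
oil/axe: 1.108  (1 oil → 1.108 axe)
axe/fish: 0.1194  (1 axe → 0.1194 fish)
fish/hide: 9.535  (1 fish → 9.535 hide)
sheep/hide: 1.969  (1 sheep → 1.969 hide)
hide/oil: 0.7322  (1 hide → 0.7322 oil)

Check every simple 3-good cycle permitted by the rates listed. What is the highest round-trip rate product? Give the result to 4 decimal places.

hide→oil→sheep→hide: 0.7322 × 0.6679 × 1.969 = 0.96291
axe→fish→hide→axe: 0.1194 × 9.535 × 0.8156 = 0.92854
Maximum is hide→oil→sheep→hide at 0.9629; no arbitrage — every cycle loses value.

0.9629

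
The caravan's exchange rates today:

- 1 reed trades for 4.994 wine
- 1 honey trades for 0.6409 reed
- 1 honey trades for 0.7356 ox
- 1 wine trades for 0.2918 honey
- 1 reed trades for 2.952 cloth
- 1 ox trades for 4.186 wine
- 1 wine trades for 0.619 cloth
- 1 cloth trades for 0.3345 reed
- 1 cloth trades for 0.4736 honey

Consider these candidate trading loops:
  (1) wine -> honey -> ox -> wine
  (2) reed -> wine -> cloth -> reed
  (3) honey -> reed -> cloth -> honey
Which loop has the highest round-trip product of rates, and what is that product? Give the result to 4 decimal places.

1.0340

(1) 0.2918 × 0.7356 × 4.186 = 0.89852
(2) 4.994 × 0.619 × 0.3345 = 1.03404
(3) 0.6409 × 2.952 × 0.4736 = 0.89602
Highest is cycle (2) at 1.0340 (>1, arbitrage).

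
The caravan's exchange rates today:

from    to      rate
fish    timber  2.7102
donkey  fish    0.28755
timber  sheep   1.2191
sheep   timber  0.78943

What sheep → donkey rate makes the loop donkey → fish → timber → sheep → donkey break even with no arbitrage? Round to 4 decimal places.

Known legs of the cycle: 0.28755 × 2.7102 × 1.2191 = 0.950066585991
For no arbitrage the full-cycle product must be 1, so the missing rate is 1 / 0.950066585991 ≈ 1.052558.

1.0526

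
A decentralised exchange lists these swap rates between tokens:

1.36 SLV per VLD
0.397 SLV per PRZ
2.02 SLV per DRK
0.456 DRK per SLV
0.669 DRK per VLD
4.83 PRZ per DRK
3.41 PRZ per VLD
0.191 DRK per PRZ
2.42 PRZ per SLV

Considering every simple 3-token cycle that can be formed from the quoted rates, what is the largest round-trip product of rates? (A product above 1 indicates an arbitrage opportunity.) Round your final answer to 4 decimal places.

0.9337

PRZ→DRK→SLV→PRZ: 0.191 × 2.02 × 2.42 = 0.93368
PRZ→SLV→DRK→PRZ: 0.397 × 0.456 × 4.83 = 0.87438
Maximum is PRZ→DRK→SLV→PRZ at 0.9337; no arbitrage — every cycle loses value.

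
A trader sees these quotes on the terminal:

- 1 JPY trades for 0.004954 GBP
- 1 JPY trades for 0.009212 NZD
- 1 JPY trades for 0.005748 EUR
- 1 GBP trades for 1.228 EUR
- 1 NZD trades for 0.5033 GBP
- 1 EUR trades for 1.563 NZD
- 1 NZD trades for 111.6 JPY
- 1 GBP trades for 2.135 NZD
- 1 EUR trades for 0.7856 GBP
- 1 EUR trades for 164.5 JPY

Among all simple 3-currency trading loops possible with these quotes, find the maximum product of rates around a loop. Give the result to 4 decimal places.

1.1804

JPY→GBP→NZD→JPY: 0.004954 × 2.135 × 111.6 = 1.18037
EUR→NZD→JPY→EUR: 1.563 × 111.6 × 0.005748 = 1.00263
EUR→JPY→GBP→EUR: 164.5 × 0.004954 × 1.228 = 1.00074
EUR→NZD→GBP→EUR: 1.563 × 0.5033 × 1.228 = 0.96602
Maximum is JPY→GBP→NZD→JPY at 1.1804; arbitrage exists.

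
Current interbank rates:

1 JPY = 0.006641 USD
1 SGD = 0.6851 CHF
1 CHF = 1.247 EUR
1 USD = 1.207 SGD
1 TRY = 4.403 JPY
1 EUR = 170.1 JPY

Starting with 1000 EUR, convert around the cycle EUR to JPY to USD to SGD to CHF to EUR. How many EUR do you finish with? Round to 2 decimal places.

1164.84

1000 EUR × 170.1 = 170100 JPY
170100 JPY × 0.006641 = 1129.6341 USD
1129.6341 USD × 1.207 = 1363.4683587 SGD
1363.4683587 SGD × 0.6851 = 934.11217254537 CHF
934.11217254537 CHF × 1.247 = 1164.83787916407639 EUR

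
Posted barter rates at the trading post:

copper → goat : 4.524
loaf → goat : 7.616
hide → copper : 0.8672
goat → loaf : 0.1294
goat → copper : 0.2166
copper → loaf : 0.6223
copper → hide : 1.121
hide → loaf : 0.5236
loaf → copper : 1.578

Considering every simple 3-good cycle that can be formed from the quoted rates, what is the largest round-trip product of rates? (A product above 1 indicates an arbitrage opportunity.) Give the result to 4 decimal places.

loaf→goat→copper→loaf: 7.616 × 0.2166 × 0.6223 = 1.02656
loaf→copper→hide→loaf: 1.578 × 1.121 × 0.5236 = 0.92622
loaf→copper→goat→loaf: 1.578 × 4.524 × 0.1294 = 0.92377
Maximum is loaf→goat→copper→loaf at 1.0266; arbitrage exists.

1.0266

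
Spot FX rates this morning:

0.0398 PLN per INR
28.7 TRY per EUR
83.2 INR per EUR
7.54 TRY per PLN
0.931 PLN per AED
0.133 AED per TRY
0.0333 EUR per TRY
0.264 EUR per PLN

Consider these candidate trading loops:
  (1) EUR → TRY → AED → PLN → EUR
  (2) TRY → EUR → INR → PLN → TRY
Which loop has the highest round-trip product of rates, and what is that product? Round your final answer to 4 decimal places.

(1) 28.7 × 0.133 × 0.931 × 0.264 = 0.93818
(2) 0.0333 × 83.2 × 0.0398 × 7.54 = 0.83142
Highest is cycle (1) at 0.9382 (≤1, no arbitrage).

0.9382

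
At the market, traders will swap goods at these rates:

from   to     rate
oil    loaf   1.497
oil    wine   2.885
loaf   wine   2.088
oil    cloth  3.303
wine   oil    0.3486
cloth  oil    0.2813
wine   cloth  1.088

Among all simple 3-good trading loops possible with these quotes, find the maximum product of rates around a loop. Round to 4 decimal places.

loaf→wine→oil→loaf: 2.088 × 0.3486 × 1.497 = 1.08963
cloth→oil→wine→cloth: 0.2813 × 2.885 × 1.088 = 0.88297
Maximum is loaf→wine→oil→loaf at 1.0896; arbitrage exists.

1.0896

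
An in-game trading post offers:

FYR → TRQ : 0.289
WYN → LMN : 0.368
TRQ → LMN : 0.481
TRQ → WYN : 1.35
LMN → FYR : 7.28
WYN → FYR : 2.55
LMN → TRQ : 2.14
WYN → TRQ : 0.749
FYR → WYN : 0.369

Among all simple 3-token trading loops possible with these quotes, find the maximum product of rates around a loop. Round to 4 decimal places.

WYN→LMN→TRQ→WYN: 0.368 × 2.14 × 1.35 = 1.06315
LMN→FYR→TRQ→LMN: 7.28 × 0.289 × 0.481 = 1.01199
WYN→FYR→TRQ→WYN: 2.55 × 0.289 × 1.35 = 0.99488
WYN→LMN→FYR→WYN: 0.368 × 7.28 × 0.369 = 0.98857
Maximum is WYN→LMN→TRQ→WYN at 1.0632; arbitrage exists.

1.0632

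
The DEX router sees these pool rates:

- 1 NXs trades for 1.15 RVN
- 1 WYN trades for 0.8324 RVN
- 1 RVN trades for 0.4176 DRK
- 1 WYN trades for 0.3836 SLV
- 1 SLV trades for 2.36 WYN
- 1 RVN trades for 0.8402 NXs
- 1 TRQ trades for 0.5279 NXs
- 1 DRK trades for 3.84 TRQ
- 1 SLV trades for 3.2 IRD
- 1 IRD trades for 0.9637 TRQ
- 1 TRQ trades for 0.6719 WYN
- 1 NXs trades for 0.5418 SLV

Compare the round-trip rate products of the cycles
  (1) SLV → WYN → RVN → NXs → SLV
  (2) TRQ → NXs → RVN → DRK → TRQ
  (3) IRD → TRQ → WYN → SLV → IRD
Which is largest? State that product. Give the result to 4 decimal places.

(1) 2.36 × 0.8324 × 0.8402 × 0.5418 = 0.89426
(2) 0.5279 × 1.15 × 0.4176 × 3.84 = 0.97351
(3) 0.9637 × 0.6719 × 0.3836 × 3.2 = 0.79483
Highest is cycle (2) at 0.9735 (≤1, no arbitrage).

0.9735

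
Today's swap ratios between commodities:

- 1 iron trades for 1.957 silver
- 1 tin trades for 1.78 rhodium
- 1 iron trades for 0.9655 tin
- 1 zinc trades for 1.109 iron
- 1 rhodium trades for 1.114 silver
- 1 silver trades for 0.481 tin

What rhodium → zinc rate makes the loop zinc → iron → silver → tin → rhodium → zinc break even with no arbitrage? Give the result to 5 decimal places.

Known legs of the cycle: 1.109 × 1.957 × 0.481 × 1.78 = 1.85817858434
For no arbitrage the full-cycle product must be 1, so the missing rate is 1 / 1.85817858434 ≈ 0.5381614.

0.53816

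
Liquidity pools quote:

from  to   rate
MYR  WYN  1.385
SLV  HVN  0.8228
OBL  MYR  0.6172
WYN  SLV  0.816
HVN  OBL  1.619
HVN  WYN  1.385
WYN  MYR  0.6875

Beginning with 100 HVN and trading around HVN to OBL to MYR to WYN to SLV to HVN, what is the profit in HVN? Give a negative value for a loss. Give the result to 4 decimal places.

-7.0805

100 HVN × 1.619 = 161.9 OBL
161.9 OBL × 0.6172 = 99.92468 MYR
99.92468 MYR × 1.385 = 138.3956818 WYN
138.3956818 WYN × 0.816 = 112.9308763488 SLV
112.9308763488 SLV × 0.8228 = 92.91952505979264 HVN
Net change: 92.91952505979264 − 100 = -7.08047494020736 HVN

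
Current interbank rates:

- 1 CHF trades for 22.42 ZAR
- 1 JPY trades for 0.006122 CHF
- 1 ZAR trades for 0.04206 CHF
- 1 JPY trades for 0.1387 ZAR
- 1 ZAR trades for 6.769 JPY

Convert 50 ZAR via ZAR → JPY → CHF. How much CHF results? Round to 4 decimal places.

2.0720

50 ZAR × 6.769 = 338.45 JPY
338.45 JPY × 0.006122 = 2.0719909 CHF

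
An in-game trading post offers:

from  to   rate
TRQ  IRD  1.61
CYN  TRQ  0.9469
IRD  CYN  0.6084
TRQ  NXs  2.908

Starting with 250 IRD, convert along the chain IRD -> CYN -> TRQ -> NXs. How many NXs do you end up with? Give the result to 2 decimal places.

250 IRD × 0.6084 = 152.1 CYN
152.1 CYN × 0.9469 = 144.02349 TRQ
144.02349 TRQ × 2.908 = 418.82030892 NXs

418.82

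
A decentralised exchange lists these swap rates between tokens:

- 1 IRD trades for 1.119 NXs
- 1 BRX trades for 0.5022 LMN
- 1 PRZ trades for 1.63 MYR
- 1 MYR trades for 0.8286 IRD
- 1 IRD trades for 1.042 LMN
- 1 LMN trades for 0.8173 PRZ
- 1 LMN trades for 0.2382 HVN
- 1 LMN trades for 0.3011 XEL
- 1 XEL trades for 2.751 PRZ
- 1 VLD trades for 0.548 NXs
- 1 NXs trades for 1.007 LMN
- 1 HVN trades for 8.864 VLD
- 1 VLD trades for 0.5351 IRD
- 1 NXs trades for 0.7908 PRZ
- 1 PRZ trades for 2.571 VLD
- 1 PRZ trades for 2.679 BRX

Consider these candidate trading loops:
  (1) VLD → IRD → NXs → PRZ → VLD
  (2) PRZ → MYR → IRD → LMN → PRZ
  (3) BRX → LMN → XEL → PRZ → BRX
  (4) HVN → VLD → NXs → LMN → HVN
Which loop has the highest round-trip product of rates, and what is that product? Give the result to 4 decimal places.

1.2174

(1) 0.5351 × 1.119 × 0.7908 × 2.571 = 1.21740
(2) 1.63 × 0.8286 × 1.042 × 0.8173 = 1.15022
(3) 0.5022 × 0.3011 × 2.751 × 2.679 = 1.11442
(4) 8.864 × 0.548 × 1.007 × 0.2382 = 1.16515
Highest is cycle (1) at 1.2174 (>1, arbitrage).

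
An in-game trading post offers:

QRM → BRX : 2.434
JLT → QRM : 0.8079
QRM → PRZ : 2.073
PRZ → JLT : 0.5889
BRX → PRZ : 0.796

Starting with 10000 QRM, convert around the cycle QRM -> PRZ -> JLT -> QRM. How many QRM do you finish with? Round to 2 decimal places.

9862.76

10000 QRM × 2.073 = 20730 PRZ
20730 PRZ × 0.5889 = 12207.897 JLT
12207.897 JLT × 0.8079 = 9862.7599863 QRM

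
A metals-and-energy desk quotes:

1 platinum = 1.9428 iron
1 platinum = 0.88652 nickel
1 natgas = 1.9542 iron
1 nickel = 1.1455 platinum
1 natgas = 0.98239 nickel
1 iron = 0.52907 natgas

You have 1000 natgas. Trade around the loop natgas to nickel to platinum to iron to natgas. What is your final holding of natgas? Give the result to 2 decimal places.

1000 natgas × 0.98239 = 982.39 nickel
982.39 nickel × 1.1455 = 1125.327745 platinum
1125.327745 platinum × 1.9428 = 2186.286742986 iron
2186.286742986 iron × 0.52907 = 1156.69872711160302 natgas

1156.70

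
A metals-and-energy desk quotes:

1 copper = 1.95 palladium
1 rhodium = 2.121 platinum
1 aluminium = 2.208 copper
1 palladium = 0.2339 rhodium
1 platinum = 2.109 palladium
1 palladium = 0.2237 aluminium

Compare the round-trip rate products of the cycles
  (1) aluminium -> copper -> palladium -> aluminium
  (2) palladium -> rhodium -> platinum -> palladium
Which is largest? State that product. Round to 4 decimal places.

1.0463

(1) 2.208 × 1.95 × 0.2237 = 0.96316
(2) 0.2339 × 2.121 × 2.109 = 1.04628
Highest is cycle (2) at 1.0463 (>1, arbitrage).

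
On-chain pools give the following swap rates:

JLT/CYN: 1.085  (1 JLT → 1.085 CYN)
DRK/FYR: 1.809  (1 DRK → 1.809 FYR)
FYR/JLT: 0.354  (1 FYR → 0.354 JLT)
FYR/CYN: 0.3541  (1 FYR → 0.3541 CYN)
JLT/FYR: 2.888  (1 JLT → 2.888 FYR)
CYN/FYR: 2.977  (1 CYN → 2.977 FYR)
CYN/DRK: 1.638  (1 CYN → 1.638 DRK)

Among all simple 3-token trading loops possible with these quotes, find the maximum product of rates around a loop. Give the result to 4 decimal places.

1.1434

FYR→JLT→CYN→FYR: 0.354 × 1.085 × 2.977 = 1.14344
DRK→FYR→CYN→DRK: 1.809 × 0.3541 × 1.638 = 1.04925
Maximum is FYR→JLT→CYN→FYR at 1.1434; arbitrage exists.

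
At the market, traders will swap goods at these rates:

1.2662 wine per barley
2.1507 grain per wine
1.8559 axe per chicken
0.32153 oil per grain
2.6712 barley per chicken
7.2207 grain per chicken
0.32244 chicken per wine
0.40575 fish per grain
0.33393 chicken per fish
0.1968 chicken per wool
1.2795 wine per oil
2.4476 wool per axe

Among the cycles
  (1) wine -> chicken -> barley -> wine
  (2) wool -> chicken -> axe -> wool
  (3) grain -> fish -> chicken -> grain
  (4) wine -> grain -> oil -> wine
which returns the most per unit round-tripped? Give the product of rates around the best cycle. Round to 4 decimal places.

1.0906

(1) 0.32244 × 2.6712 × 1.2662 = 1.09058
(2) 0.1968 × 1.8559 × 2.4476 = 0.89396
(3) 0.40575 × 0.33393 × 7.2207 = 0.97835
(4) 2.1507 × 0.32153 × 1.2795 = 0.88479
Highest is cycle (1) at 1.0906 (>1, arbitrage).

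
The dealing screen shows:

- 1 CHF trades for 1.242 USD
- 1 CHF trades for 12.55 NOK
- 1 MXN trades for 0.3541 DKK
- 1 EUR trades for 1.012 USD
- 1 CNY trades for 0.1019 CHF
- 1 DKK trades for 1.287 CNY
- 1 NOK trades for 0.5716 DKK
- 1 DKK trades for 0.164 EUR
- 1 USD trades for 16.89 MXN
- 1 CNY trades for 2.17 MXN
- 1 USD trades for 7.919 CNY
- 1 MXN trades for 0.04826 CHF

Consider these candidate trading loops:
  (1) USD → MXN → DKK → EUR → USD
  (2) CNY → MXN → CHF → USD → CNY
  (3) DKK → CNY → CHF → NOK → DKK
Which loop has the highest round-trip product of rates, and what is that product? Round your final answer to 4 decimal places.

(1) 16.89 × 0.3541 × 0.164 × 1.012 = 0.99261
(2) 2.17 × 0.04826 × 1.242 × 7.919 = 1.03000
(3) 1.287 × 0.1019 × 12.55 × 0.5716 = 0.94078
Highest is cycle (2) at 1.0300 (>1, arbitrage).

1.0300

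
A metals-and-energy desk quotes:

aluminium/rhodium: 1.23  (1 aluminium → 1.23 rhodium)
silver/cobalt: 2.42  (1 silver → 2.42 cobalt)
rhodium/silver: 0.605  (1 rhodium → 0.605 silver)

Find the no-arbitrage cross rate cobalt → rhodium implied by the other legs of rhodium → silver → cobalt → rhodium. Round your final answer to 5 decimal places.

0.68301

Known legs of the cycle: 0.605 × 2.42 = 1.4641
For no arbitrage the full-cycle product must be 1, so the missing rate is 1 / 1.4641 ≈ 0.6830135.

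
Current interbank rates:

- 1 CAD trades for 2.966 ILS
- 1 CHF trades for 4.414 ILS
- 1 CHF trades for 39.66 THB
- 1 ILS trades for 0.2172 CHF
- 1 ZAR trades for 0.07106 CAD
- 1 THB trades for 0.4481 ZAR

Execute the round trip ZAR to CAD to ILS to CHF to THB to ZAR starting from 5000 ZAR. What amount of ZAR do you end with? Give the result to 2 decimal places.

4067.75

5000 ZAR × 0.07106 = 355.3 CAD
355.3 CAD × 2.966 = 1053.8198 ILS
1053.8198 ILS × 0.2172 = 228.88966056 CHF
228.88966056 CHF × 39.66 = 9077.7639378096 THB
9077.7639378096 THB × 0.4481 = 4067.74602053248176 ZAR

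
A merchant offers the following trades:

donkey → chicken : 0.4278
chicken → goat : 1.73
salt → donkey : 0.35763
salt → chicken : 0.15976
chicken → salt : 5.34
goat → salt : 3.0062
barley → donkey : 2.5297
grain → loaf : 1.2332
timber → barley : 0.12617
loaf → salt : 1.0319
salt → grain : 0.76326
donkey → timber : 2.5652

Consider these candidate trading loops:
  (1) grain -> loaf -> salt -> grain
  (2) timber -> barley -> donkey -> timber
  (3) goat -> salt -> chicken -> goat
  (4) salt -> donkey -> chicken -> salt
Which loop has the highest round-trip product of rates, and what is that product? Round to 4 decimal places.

0.9713

(1) 1.2332 × 1.0319 × 0.76326 = 0.97128
(2) 0.12617 × 2.5297 × 2.5652 = 0.81874
(3) 3.0062 × 0.15976 × 1.73 = 0.83087
(4) 0.35763 × 0.4278 × 5.34 = 0.81699
Highest is cycle (1) at 0.9713 (≤1, no arbitrage).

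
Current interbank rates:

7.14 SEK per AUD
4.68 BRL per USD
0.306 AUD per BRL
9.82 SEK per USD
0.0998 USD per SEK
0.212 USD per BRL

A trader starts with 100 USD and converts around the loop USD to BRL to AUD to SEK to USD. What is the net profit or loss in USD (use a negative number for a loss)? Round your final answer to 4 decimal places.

100 USD × 4.68 = 468 BRL
468 BRL × 0.306 = 143.208 AUD
143.208 AUD × 7.14 = 1022.50512 SEK
1022.50512 SEK × 0.0998 = 102.046010976 USD
Net change: 102.046010976 − 100 = 2.046010976 USD

2.0460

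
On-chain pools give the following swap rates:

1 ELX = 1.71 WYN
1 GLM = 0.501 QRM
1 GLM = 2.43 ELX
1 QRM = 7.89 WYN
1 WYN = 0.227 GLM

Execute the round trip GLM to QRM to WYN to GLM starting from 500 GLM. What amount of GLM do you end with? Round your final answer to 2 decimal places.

500 GLM × 0.501 = 250.5 QRM
250.5 QRM × 7.89 = 1976.445 WYN
1976.445 WYN × 0.227 = 448.653015 GLM

448.65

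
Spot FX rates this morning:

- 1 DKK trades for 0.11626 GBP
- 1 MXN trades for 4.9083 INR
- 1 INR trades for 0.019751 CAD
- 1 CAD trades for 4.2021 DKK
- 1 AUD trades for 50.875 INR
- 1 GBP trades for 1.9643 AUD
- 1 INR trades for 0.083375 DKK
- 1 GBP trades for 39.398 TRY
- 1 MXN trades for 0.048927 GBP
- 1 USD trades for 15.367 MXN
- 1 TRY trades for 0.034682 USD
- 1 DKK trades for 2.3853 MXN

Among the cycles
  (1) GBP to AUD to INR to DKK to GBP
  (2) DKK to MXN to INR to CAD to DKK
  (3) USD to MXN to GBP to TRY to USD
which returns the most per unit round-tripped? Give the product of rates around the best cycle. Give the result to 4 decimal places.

(1) 1.9643 × 50.875 × 0.083375 × 0.11626 = 0.96868
(2) 2.3853 × 4.9083 × 0.019751 × 4.2021 = 0.97169
(3) 15.367 × 0.048927 × 39.398 × 0.034682 = 1.02734
Highest is cycle (3) at 1.0273 (>1, arbitrage).

1.0273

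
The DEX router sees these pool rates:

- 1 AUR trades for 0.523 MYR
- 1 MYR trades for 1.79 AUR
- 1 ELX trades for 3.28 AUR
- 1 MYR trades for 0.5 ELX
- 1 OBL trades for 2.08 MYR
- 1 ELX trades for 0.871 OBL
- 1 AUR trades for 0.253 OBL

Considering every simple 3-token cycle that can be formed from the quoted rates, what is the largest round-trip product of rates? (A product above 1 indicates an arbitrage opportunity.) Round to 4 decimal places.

MYR→AUR→OBL→MYR: 1.79 × 0.253 × 2.08 = 0.94197
ELX→OBL→MYR→ELX: 0.871 × 2.08 × 0.5 = 0.90584
ELX→AUR→MYR→ELX: 3.28 × 0.523 × 0.5 = 0.85772
Maximum is MYR→AUR→OBL→MYR at 0.9420; no arbitrage — every cycle loses value.

0.9420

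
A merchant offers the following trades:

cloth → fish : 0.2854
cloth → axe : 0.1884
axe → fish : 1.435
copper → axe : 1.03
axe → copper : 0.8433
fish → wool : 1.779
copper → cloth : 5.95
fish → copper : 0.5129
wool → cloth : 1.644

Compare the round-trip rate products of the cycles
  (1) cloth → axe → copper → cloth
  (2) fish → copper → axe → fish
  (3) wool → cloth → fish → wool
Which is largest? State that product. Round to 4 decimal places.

0.9453

(1) 0.1884 × 0.8433 × 5.95 = 0.94532
(2) 0.5129 × 1.03 × 1.435 = 0.75809
(3) 1.644 × 0.2854 × 1.779 = 0.83470
Highest is cycle (1) at 0.9453 (≤1, no arbitrage).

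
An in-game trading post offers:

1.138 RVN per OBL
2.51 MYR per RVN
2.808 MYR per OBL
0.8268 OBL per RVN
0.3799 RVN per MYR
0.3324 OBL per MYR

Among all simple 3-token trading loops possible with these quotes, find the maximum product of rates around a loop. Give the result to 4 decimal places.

0.9495

MYR→OBL→RVN→MYR: 0.3324 × 1.138 × 2.51 = 0.94946
MYR→RVN→OBL→MYR: 0.3799 × 0.8268 × 2.808 = 0.88200
Maximum is MYR→OBL→RVN→MYR at 0.9495; no arbitrage — every cycle loses value.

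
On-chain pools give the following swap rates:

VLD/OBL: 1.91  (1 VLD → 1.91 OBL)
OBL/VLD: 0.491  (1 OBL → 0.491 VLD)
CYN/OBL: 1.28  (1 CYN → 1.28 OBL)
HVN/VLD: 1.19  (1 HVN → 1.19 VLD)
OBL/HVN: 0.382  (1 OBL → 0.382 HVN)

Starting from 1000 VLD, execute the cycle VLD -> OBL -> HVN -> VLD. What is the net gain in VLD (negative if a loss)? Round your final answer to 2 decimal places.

1000 VLD × 1.91 = 1910 OBL
1910 OBL × 0.382 = 729.62 HVN
729.62 HVN × 1.19 = 868.2478 VLD
Net change: 868.2478 − 1000 = -131.7522 VLD

-131.75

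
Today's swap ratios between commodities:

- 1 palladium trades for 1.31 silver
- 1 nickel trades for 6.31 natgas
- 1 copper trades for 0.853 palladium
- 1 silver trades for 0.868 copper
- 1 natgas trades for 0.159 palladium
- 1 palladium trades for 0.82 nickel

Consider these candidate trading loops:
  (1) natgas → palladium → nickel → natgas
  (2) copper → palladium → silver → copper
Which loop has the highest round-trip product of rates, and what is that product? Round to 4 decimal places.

(1) 0.159 × 0.82 × 6.31 = 0.82270
(2) 0.853 × 1.31 × 0.868 = 0.96993
Highest is cycle (2) at 0.9699 (≤1, no arbitrage).

0.9699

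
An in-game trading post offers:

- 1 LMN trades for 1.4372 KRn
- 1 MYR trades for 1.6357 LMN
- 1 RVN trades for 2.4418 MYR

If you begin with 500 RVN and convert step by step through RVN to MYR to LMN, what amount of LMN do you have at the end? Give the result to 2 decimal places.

1997.03

500 RVN × 2.4418 = 1220.9 MYR
1220.9 MYR × 1.6357 = 1997.02613 LMN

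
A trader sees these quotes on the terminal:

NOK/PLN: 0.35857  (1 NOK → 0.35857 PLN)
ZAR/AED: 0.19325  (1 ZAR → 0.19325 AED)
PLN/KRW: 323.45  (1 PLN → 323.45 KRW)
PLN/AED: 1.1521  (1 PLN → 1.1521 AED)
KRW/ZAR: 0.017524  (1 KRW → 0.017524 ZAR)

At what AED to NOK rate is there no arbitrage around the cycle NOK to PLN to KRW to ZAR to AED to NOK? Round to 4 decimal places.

2.5460

Known legs of the cycle: 0.35857 × 323.45 × 0.017524 × 0.19325 = 0.3927659710353145
For no arbitrage the full-cycle product must be 1, so the missing rate is 1 / 0.3927659710353145 ≈ 2.546045.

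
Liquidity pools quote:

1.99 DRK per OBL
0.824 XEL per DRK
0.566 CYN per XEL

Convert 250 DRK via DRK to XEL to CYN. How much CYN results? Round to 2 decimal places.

250 DRK × 0.824 = 206 XEL
206 XEL × 0.566 = 116.596 CYN

116.60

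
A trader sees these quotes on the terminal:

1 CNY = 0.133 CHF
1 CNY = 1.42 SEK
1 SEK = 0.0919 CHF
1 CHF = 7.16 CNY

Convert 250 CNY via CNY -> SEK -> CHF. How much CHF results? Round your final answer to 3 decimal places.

250 CNY × 1.42 = 355 SEK
355 SEK × 0.0919 = 32.6245 CHF

32.625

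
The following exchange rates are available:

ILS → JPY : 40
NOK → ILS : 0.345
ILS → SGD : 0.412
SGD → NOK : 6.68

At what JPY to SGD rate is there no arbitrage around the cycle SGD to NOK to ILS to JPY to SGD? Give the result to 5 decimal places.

0.01085

Known legs of the cycle: 6.68 × 0.345 × 40 = 92.184
For no arbitrage the full-cycle product must be 1, so the missing rate is 1 / 92.184 ≈ 0.0108479.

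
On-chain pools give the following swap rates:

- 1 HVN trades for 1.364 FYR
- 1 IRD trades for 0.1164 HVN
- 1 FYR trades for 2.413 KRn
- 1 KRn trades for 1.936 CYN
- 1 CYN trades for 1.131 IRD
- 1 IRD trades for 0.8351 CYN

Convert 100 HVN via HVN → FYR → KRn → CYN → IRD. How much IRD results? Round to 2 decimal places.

100 HVN × 1.364 = 136.4 FYR
136.4 FYR × 2.413 = 329.1332 KRn
329.1332 KRn × 1.936 = 637.2018752 CYN
637.2018752 CYN × 1.131 = 720.6753208512 IRD

720.68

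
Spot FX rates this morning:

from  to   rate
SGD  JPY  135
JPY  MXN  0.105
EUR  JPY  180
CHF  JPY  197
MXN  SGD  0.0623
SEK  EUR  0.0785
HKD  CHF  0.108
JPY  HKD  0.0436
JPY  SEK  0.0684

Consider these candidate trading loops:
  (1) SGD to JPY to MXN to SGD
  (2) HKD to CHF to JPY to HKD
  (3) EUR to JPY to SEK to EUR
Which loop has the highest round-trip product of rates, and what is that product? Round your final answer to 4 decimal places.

0.9665

(1) 135 × 0.105 × 0.0623 = 0.88310
(2) 0.108 × 197 × 0.0436 = 0.92763
(3) 180 × 0.0684 × 0.0785 = 0.96649
Highest is cycle (3) at 0.9665 (≤1, no arbitrage).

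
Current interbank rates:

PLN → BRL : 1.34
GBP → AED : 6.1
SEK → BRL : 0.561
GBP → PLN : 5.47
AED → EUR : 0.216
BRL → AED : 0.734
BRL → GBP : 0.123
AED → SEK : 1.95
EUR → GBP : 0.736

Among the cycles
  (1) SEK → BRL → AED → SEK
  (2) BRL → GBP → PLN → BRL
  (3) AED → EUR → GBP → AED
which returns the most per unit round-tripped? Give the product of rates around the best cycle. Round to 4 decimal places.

0.9698

(1) 0.561 × 0.734 × 1.95 = 0.80296
(2) 0.123 × 5.47 × 1.34 = 0.90157
(3) 0.216 × 0.736 × 6.1 = 0.96975
Highest is cycle (3) at 0.9698 (≤1, no arbitrage).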